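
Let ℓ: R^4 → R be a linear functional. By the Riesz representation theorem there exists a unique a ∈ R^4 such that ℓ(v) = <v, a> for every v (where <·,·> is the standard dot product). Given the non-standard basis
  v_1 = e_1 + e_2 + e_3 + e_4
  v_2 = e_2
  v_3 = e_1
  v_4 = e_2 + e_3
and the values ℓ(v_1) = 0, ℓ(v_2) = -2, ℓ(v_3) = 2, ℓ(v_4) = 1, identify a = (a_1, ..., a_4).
a = (2, -2, 3, -3)

Write a = (a_1, ..., a_4) in the standard basis. For each basis vector v_i, ℓ(v_i) = <v_i, a> is a linear equation in the a_j's. Collect the n equations into a matrix system V a = ℓ, where row i of V is v_i (expressed in the standard basis). Since V is invertible (lower-triangular with 1s on the diagonal, up to permutation), solve by back-substitution:
  V =
[[1, 1, 1, 1],
 [0, 1, 0, 0],
 [1, 0, 0, 0],
 [0, 1, 1, 0]]
  V a = (0, -2, 2, 1)
Solving gives a = (2, -2, 3, -3).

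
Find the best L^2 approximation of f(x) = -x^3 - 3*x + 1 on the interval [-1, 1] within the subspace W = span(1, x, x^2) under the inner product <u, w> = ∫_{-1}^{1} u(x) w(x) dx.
g(x) = 1 - 18*x/5

The best approximation g ∈ W is the orthogonal projection of f onto W. Writing g = a_0 + a_1 x + a_2 x^2, the coefficients solve the normal equations G · a = b where
  G_{ij} = <φ_i, φ_j> and b_i = <f, φ_i>, with φ_0 = 1, φ_1 = x, φ_2 = x^2.
G =
  [2, 0, 2/3]
  [0, 2/3, 0]
  [2/3, 0, 2/5],
b = (2, -12/5, 2/3).
Solving gives a_0 = 1, a_1 = -18/5, a_2 = 0, so
  g(x) = 1 - 18*x/5.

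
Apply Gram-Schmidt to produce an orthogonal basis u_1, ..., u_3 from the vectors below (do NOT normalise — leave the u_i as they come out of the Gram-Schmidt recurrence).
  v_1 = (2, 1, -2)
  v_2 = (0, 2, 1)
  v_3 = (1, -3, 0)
Orthogonal basis:
  u_1 = (2, 1, -2)
  u_2 = (0, 2, 1)
  u_3 = (11/9, -22/45, 44/45)

Apply the Gram-Schmidt recurrence
  u_1 = v_1
  u_i = v_i − Σ_{j<i} ((v_i · u_j) / (u_j · u_j)) · u_j.

Step by step this gives:
  u_1 = (2, 1, -2)
  u_2 = (0, 2, 1)
  u_3 = (11/9, -22/45, 44/45)

Orthogonality check:
  u_2 · u_1 = 0 (should be 0)
  u_3 · u_1 = 0 (should be 0)
  u_3 · u_2 = 0 (should be 0)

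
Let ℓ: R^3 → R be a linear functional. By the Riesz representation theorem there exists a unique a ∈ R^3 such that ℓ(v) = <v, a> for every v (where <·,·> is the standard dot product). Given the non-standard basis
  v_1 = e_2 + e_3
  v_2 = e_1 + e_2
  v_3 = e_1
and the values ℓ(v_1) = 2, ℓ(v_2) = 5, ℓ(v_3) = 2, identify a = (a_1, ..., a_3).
a = (2, 3, -1)

Write a = (a_1, ..., a_3) in the standard basis. For each basis vector v_i, ℓ(v_i) = <v_i, a> is a linear equation in the a_j's. Collect the n equations into a matrix system V a = ℓ, where row i of V is v_i (expressed in the standard basis). Since V is invertible (lower-triangular with 1s on the diagonal, up to permutation), solve by back-substitution:
  V =
[[0, 1, 1],
 [1, 1, 0],
 [1, 0, 0]]
  V a = (2, 5, 2)
Solving gives a = (2, 3, -1).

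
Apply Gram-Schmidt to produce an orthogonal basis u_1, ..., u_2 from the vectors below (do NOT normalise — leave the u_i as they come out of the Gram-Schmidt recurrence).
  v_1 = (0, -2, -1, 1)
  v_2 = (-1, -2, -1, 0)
Orthogonal basis:
  u_1 = (0, -2, -1, 1)
  u_2 = (-1, -1/3, -1/6, -5/6)

Apply the Gram-Schmidt recurrence
  u_1 = v_1
  u_i = v_i − Σ_{j<i} ((v_i · u_j) / (u_j · u_j)) · u_j.

Step by step this gives:
  u_1 = (0, -2, -1, 1)
  u_2 = (-1, -1/3, -1/6, -5/6)

Orthogonality check:
  u_2 · u_1 = 0 (should be 0)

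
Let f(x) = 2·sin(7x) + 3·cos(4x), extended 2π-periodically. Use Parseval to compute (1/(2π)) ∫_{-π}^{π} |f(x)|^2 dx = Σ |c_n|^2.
Σ |c_n|^2 = 13/2

Expand |f|^2 and use orthogonality of {sin(nx), cos(mx)} on [-π, π]:
  ∫_{-π}^{π} sin(nx)^2 dx = π, ∫ cos(mx)^2 dx = π, and cross terms integrate to 0.
So ∫_{-π}^{π} f(x)^2 dx = 2^2 · π + 3^2 · π = (4 + 9)π.
Divide by 2π: (4 + 9)/2 = 13/2.
By Parseval, this equals Σ |c_n|^2.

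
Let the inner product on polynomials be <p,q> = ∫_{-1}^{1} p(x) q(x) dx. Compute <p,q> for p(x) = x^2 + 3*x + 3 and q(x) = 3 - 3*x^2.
<p,q> = 64/5

Expand the product: p(x)·q(x) = -3*x^4 - 9*x^3 - 6*x^2 + 9*x + 9.
∫_{-1}^{1} of each monomial x^k gives [2/(k+1) if k even, 0 if k odd]. Integrating term-by-term (or equivalently evaluating the antiderivative F(x) = -3*x^5/5 - 9*x^4/4 - 2*x^3 + 9*x^2/2 + 9*x at the endpoints):
  F(1) − F(−1) = 173/20 − (-83/20) = 64/5.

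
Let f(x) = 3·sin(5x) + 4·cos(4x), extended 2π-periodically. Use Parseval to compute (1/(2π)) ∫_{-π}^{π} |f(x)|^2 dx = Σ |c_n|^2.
Σ |c_n|^2 = 25/2

Expand |f|^2 and use orthogonality of {sin(nx), cos(mx)} on [-π, π]:
  ∫_{-π}^{π} sin(nx)^2 dx = π, ∫ cos(mx)^2 dx = π, and cross terms integrate to 0.
So ∫_{-π}^{π} f(x)^2 dx = 3^2 · π + 4^2 · π = (9 + 16)π.
Divide by 2π: (9 + 16)/2 = 25/2.
By Parseval, this equals Σ |c_n|^2.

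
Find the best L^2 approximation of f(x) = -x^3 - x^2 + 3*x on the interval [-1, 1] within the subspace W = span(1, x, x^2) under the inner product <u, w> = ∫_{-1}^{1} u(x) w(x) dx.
g(x) = -x^2 + 12*x/5

The best approximation g ∈ W is the orthogonal projection of f onto W. Writing g = a_0 + a_1 x + a_2 x^2, the coefficients solve the normal equations G · a = b where
  G_{ij} = <φ_i, φ_j> and b_i = <f, φ_i>, with φ_0 = 1, φ_1 = x, φ_2 = x^2.
G =
  [2, 0, 2/3]
  [0, 2/3, 0]
  [2/3, 0, 2/5],
b = (-2/3, 8/5, -2/5).
Solving gives a_0 = 0, a_1 = 12/5, a_2 = -1, so
  g(x) = -x^2 + 12*x/5.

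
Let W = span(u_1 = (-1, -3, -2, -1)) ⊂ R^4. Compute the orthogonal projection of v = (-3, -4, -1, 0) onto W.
proj_W(v) = (-17/15, -17/5, -34/15, -17/15)

Set up U = [u_1 | ... | u_1] ∈ R^(4×1). The projector onto W = col(U) is P = U (U^T U)^(-1) U^T.
Compute U^T U =
  [15],
and U^T v = (17).
Solve U^T U · c = U^T v for the coefficients: c = (17/15). The projection is proj_W(v) = U c.
Check: (v - proj_W(v)) · u_1 = 0  (should be 0).
Result: proj_W(v) = (-17/15, -17/5, -34/15, -17/15).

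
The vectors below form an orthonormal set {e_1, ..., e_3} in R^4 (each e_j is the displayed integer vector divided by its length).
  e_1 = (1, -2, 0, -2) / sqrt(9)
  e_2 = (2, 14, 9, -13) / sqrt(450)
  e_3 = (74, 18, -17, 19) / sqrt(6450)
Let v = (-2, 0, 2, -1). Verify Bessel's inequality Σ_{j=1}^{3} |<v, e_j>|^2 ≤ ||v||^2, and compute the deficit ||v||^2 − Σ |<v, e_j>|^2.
Σ |<v, e_j>|^2 = 339/43; ||v||^2 = 9; deficit = 48/43

Write each e_j = u_j / sqrt(<u_j, u_j>) where u_j is the displayed integer vector. Then <v, e_j> = <v, u_j> / sqrt(<u_j, u_j>), so |<v, e_j>|^2 = <v, u_j>^2 / <u_j, u_j>.
Coefficients: <v, e_1> = 0/sqrt(9), <v, e_2> = 27/sqrt(450), <v, e_3> = -201/sqrt(6450).
Square and sum: Σ |<v, e_j>|^2 = 339/43.
Compute ||v||^2 = v·v = 9.
Deficit = 9 − 339/43 = 48/43 ≥ 0, confirming Bessel's inequality. (The deficit equals ||v − Σ <v,e_j> e_j||^2, the squared distance from v to span{e_j}.)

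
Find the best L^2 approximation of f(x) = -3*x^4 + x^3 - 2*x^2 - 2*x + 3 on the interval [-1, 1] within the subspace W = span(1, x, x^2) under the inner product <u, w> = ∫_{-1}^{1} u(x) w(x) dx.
g(x) = -32*x^2/7 - 7*x/5 + 114/35

The best approximation g ∈ W is the orthogonal projection of f onto W. Writing g = a_0 + a_1 x + a_2 x^2, the coefficients solve the normal equations G · a = b where
  G_{ij} = <φ_i, φ_j> and b_i = <f, φ_i>, with φ_0 = 1, φ_1 = x, φ_2 = x^2.
G =
  [2, 0, 2/3]
  [0, 2/3, 0]
  [2/3, 0, 2/5],
b = (52/15, -14/15, 12/35).
Solving gives a_0 = 114/35, a_1 = -7/5, a_2 = -32/7, so
  g(x) = -32*x^2/7 - 7*x/5 + 114/35.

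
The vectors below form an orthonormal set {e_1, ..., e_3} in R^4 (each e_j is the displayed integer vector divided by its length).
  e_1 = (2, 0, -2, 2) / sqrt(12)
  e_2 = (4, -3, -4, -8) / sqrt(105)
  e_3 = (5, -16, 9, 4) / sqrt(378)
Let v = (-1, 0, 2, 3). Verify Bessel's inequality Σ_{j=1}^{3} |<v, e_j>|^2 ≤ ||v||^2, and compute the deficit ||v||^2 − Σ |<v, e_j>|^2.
Σ |<v, e_j>|^2 = 3779/270; ||v||^2 = 14; deficit = 1/270

Write each e_j = u_j / sqrt(<u_j, u_j>) where u_j is the displayed integer vector. Then <v, e_j> = <v, u_j> / sqrt(<u_j, u_j>), so |<v, e_j>|^2 = <v, u_j>^2 / <u_j, u_j>.
Coefficients: <v, e_1> = 0/sqrt(12), <v, e_2> = -36/sqrt(105), <v, e_3> = 25/sqrt(378).
Square and sum: Σ |<v, e_j>|^2 = 3779/270.
Compute ||v||^2 = v·v = 14.
Deficit = 14 − 3779/270 = 1/270 ≥ 0, confirming Bessel's inequality. (The deficit equals ||v − Σ <v,e_j> e_j||^2, the squared distance from v to span{e_j}.)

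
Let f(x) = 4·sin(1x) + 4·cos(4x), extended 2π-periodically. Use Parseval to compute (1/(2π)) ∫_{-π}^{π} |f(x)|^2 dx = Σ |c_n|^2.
Σ |c_n|^2 = 16

Expand |f|^2 and use orthogonality of {sin(nx), cos(mx)} on [-π, π]:
  ∫_{-π}^{π} sin(nx)^2 dx = π, ∫ cos(mx)^2 dx = π, and cross terms integrate to 0.
So ∫_{-π}^{π} f(x)^2 dx = 4^2 · π + 4^2 · π = (16 + 16)π.
Divide by 2π: (16 + 16)/2 = 16.
By Parseval, this equals Σ |c_n|^2.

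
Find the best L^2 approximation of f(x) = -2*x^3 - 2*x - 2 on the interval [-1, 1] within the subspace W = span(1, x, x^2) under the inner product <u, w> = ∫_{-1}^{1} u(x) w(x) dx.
g(x) = -16*x/5 - 2

The best approximation g ∈ W is the orthogonal projection of f onto W. Writing g = a_0 + a_1 x + a_2 x^2, the coefficients solve the normal equations G · a = b where
  G_{ij} = <φ_i, φ_j> and b_i = <f, φ_i>, with φ_0 = 1, φ_1 = x, φ_2 = x^2.
G =
  [2, 0, 2/3]
  [0, 2/3, 0]
  [2/3, 0, 2/5],
b = (-4, -32/15, -4/3).
Solving gives a_0 = -2, a_1 = -16/5, a_2 = 0, so
  g(x) = -16*x/5 - 2.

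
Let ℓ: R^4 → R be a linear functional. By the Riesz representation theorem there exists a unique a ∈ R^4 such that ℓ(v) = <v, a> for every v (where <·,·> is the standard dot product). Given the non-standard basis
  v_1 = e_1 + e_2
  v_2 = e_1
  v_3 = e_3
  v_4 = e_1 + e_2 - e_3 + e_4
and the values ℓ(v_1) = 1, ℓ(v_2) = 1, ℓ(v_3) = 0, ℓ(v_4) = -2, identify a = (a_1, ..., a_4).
a = (1, 0, 0, -3)

Write a = (a_1, ..., a_4) in the standard basis. For each basis vector v_i, ℓ(v_i) = <v_i, a> is a linear equation in the a_j's. Collect the n equations into a matrix system V a = ℓ, where row i of V is v_i (expressed in the standard basis). Since V is invertible (lower-triangular with 1s on the diagonal, up to permutation), solve by back-substitution:
  V =
[[1, 1, 0, 0],
 [1, 0, 0, 0],
 [0, 0, 1, 0],
 [1, 1, -1, 1]]
  V a = (1, 1, 0, -2)
Solving gives a = (1, 0, 0, -3).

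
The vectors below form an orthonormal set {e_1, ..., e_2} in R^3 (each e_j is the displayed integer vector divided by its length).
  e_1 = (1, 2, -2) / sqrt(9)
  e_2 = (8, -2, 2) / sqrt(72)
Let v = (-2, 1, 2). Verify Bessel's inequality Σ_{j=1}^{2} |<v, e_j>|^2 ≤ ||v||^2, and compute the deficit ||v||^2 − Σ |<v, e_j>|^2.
Σ |<v, e_j>|^2 = 9/2; ||v||^2 = 9; deficit = 9/2

Write each e_j = u_j / sqrt(<u_j, u_j>) where u_j is the displayed integer vector. Then <v, e_j> = <v, u_j> / sqrt(<u_j, u_j>), so |<v, e_j>|^2 = <v, u_j>^2 / <u_j, u_j>.
Coefficients: <v, e_1> = -4/sqrt(9), <v, e_2> = -14/sqrt(72).
Square and sum: Σ |<v, e_j>|^2 = 9/2.
Compute ||v||^2 = v·v = 9.
Deficit = 9 − 9/2 = 9/2 ≥ 0, confirming Bessel's inequality. (The deficit equals ||v − Σ <v,e_j> e_j||^2, the squared distance from v to span{e_j}.)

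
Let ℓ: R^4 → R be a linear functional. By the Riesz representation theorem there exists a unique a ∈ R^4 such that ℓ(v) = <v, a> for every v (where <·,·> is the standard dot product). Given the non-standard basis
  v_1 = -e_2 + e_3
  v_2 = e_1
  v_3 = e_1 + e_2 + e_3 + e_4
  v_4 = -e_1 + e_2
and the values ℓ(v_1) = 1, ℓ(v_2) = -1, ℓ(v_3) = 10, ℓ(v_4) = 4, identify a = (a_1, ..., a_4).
a = (-1, 3, 4, 4)

Write a = (a_1, ..., a_4) in the standard basis. For each basis vector v_i, ℓ(v_i) = <v_i, a> is a linear equation in the a_j's. Collect the n equations into a matrix system V a = ℓ, where row i of V is v_i (expressed in the standard basis). Since V is invertible (lower-triangular with 1s on the diagonal, up to permutation), solve by back-substitution:
  V =
[[0, -1, 1, 0],
 [1, 0, 0, 0],
 [1, 1, 1, 1],
 [-1, 1, 0, 0]]
  V a = (1, -1, 10, 4)
Solving gives a = (-1, 3, 4, 4).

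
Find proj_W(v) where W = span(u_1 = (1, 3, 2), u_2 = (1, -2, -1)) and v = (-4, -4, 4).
proj_W(v) = (-104/35, -32/35, -8/7)

Set up U = [u_1 | ... | u_2] ∈ R^(3×2). The projector onto W = col(U) is P = U (U^T U)^(-1) U^T.
Compute U^T U =
  [14, -7]
  [-7, 6],
and U^T v = (-8, 0).
Solve U^T U · c = U^T v for the coefficients: c = (-48/35, -8/5). The projection is proj_W(v) = U c.
Check: (v - proj_W(v)) · u_1 = 0  (should be 0).
Check: (v - proj_W(v)) · u_2 = 0  (should be 0).
Result: proj_W(v) = (-104/35, -32/35, -8/7).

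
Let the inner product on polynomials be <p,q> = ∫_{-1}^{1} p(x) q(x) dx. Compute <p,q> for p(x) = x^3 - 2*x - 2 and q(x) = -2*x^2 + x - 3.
<p,q> = 206/15

Expand the product: p(x)·q(x) = -2*x^5 + x^4 + x^3 + 2*x^2 + 4*x + 6.
∫_{-1}^{1} of each monomial x^k gives [2/(k+1) if k even, 0 if k odd]. Integrating term-by-term (or equivalently evaluating the antiderivative F(x) = -x^6/3 + x^5/5 + x^4/4 + 2*x^3/3 + 2*x^2 + 6*x at the endpoints):
  F(1) − F(−1) = 527/60 − (-99/20) = 206/15.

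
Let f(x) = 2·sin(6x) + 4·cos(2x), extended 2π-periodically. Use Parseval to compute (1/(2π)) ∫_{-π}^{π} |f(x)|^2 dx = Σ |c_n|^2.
Σ |c_n|^2 = 10

Expand |f|^2 and use orthogonality of {sin(nx), cos(mx)} on [-π, π]:
  ∫_{-π}^{π} sin(nx)^2 dx = π, ∫ cos(mx)^2 dx = π, and cross terms integrate to 0.
So ∫_{-π}^{π} f(x)^2 dx = 2^2 · π + 4^2 · π = (4 + 16)π.
Divide by 2π: (4 + 16)/2 = 10.
By Parseval, this equals Σ |c_n|^2.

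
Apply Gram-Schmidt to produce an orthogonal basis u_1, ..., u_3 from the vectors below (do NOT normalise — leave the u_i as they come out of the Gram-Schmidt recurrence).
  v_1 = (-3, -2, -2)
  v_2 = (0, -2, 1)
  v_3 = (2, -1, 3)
Orthogonal basis:
  u_1 = (-3, -2, -2)
  u_2 = (6/17, -30/17, 21/17)
  u_3 = (-2/9, 1/9, 2/9)

Apply the Gram-Schmidt recurrence
  u_1 = v_1
  u_i = v_i − Σ_{j<i} ((v_i · u_j) / (u_j · u_j)) · u_j.

Step by step this gives:
  u_1 = (-3, -2, -2)
  u_2 = (6/17, -30/17, 21/17)
  u_3 = (-2/9, 1/9, 2/9)

Orthogonality check:
  u_2 · u_1 = 0 (should be 0)
  u_3 · u_1 = 0 (should be 0)
  u_3 · u_2 = 0 (should be 0)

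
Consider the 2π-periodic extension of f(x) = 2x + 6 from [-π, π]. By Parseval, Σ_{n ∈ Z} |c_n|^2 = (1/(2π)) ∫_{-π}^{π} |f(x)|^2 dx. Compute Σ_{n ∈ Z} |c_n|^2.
Σ |c_n|^2 = 4π^2/3 + 36

Expand and integrate term by term over [-π, π]:
  ∫ (2x)^2 dx = 4·(2π^3/3); ∫ 2·2·(6)·x dx = 0 (odd integrand); ∫ 6^2 dx = 36·2π.
So (1/(2π)) ∫_{-π}^{π} (2x + 6)^2 dx = 4π^2/3 + 36 = 4π^2/3 + 36.
Parseval ⇒ Σ |c_n|^2 = 4π^2/3 + 36.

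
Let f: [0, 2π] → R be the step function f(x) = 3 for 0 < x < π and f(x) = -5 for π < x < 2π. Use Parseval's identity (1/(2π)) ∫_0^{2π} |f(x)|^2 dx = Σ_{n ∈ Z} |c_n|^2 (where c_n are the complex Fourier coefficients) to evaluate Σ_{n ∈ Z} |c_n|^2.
Σ |c_n|^2 = 17

Parseval equates the L^2 energy of f (normalised by 1/(2π)) with the ℓ^2 sum of its Fourier coefficients: (1/(2π)) ∫_0^{2π} |f|^2 = Σ |c_n|^2.
Compute the left side: (1/(2π)) [∫_0^π 3^2 dx + ∫_π^{2π} (-5)^2 dx] = (1/(2π)) · (9π + 25π) = (9 + 25)/2 = 17.
So Σ_{n ∈ Z} |c_n|^2 = 17.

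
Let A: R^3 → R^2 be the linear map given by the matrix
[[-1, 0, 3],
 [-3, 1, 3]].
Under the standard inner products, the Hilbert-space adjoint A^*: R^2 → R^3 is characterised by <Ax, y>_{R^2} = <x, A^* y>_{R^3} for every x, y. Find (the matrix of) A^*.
A^* = A^T =
[[-1, -3],
 [0, 1],
 [3, 3]]

For real matrices with standard dot products, the defining identity <Ax, y> = <x, A^* y> gives (Ax)^T y = x^T (A^*) y, i.e. x^T A^T y = x^T (A^*) y. Since this holds for all x, y, we must have A^* = A^T. Therefore
A^* =
[[-1, -3],
 [0, 1],
 [3, 3]].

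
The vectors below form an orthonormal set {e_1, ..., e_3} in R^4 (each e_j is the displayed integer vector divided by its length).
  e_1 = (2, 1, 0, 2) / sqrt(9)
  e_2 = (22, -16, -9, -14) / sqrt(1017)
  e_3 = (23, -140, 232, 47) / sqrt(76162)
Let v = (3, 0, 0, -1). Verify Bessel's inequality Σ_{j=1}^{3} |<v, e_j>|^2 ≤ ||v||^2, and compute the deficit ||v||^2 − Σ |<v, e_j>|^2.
Σ |<v, e_j>|^2 = 2722/337; ||v||^2 = 10; deficit = 648/337

Write each e_j = u_j / sqrt(<u_j, u_j>) where u_j is the displayed integer vector. Then <v, e_j> = <v, u_j> / sqrt(<u_j, u_j>), so |<v, e_j>|^2 = <v, u_j>^2 / <u_j, u_j>.
Coefficients: <v, e_1> = 4/sqrt(9), <v, e_2> = 80/sqrt(1017), <v, e_3> = 22/sqrt(76162).
Square and sum: Σ |<v, e_j>|^2 = 2722/337.
Compute ||v||^2 = v·v = 10.
Deficit = 10 − 2722/337 = 648/337 ≥ 0, confirming Bessel's inequality. (The deficit equals ||v − Σ <v,e_j> e_j||^2, the squared distance from v to span{e_j}.)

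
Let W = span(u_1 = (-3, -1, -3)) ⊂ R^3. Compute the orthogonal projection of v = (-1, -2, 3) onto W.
proj_W(v) = (12/19, 4/19, 12/19)

Set up U = [u_1 | ... | u_1] ∈ R^(3×1). The projector onto W = col(U) is P = U (U^T U)^(-1) U^T.
Compute U^T U =
  [19],
and U^T v = (-4).
Solve U^T U · c = U^T v for the coefficients: c = (-4/19). The projection is proj_W(v) = U c.
Check: (v - proj_W(v)) · u_1 = 0  (should be 0).
Result: proj_W(v) = (12/19, 4/19, 12/19).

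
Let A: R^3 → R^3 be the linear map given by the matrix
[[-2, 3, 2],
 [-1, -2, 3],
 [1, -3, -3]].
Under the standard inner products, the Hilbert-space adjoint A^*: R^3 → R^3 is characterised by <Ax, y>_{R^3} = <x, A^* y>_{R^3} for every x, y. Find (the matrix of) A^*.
A^* = A^T =
[[-2, -1, 1],
 [3, -2, -3],
 [2, 3, -3]]

For real matrices with standard dot products, the defining identity <Ax, y> = <x, A^* y> gives (Ax)^T y = x^T (A^*) y, i.e. x^T A^T y = x^T (A^*) y. Since this holds for all x, y, we must have A^* = A^T. Therefore
A^* =
[[-2, -1, 1],
 [3, -2, -3],
 [2, 3, -3]].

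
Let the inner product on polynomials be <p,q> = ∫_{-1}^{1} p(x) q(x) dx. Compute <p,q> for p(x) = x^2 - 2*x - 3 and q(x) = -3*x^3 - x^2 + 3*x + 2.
<p,q> = -32/3

Expand the product: p(x)·q(x) = -3*x^5 + 5*x^4 + 14*x^3 - x^2 - 13*x - 6.
∫_{-1}^{1} of each monomial x^k gives [2/(k+1) if k even, 0 if k odd]. Integrating term-by-term (or equivalently evaluating the antiderivative F(x) = -x^6/2 + x^5 + 7*x^4/2 - x^3/3 - 13*x^2/2 - 6*x at the endpoints):
  F(1) − F(−1) = -53/6 − (11/6) = -32/3.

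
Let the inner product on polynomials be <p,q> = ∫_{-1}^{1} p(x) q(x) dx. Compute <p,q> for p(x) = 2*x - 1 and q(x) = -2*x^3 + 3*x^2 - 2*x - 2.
<p,q> = -34/15

Expand the product: p(x)·q(x) = -4*x^4 + 8*x^3 - 7*x^2 - 2*x + 2.
∫_{-1}^{1} of each monomial x^k gives [2/(k+1) if k even, 0 if k odd]. Integrating term-by-term (or equivalently evaluating the antiderivative F(x) = -4*x^5/5 + 2*x^4 - 7*x^3/3 - x^2 + 2*x at the endpoints):
  F(1) − F(−1) = -2/15 − (32/15) = -34/15.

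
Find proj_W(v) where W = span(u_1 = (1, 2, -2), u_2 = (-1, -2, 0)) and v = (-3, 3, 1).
proj_W(v) = (3/5, 6/5, 1)

Set up U = [u_1 | ... | u_2] ∈ R^(3×2). The projector onto W = col(U) is P = U (U^T U)^(-1) U^T.
Compute U^T U =
  [9, -5]
  [-5, 5],
and U^T v = (1, -3).
Solve U^T U · c = U^T v for the coefficients: c = (-1/2, -11/10). The projection is proj_W(v) = U c.
Check: (v - proj_W(v)) · u_1 = 0  (should be 0).
Check: (v - proj_W(v)) · u_2 = 0  (should be 0).
Result: proj_W(v) = (3/5, 6/5, 1).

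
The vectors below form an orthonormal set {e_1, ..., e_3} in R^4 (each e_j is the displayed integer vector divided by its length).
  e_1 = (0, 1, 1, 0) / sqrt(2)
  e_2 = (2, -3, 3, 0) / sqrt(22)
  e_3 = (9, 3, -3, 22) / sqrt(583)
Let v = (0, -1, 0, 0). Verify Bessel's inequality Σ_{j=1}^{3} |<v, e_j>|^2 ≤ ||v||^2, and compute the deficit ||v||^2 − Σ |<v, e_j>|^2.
Σ |<v, e_j>|^2 = 49/53; ||v||^2 = 1; deficit = 4/53

Write each e_j = u_j / sqrt(<u_j, u_j>) where u_j is the displayed integer vector. Then <v, e_j> = <v, u_j> / sqrt(<u_j, u_j>), so |<v, e_j>|^2 = <v, u_j>^2 / <u_j, u_j>.
Coefficients: <v, e_1> = -1/sqrt(2), <v, e_2> = 3/sqrt(22), <v, e_3> = -3/sqrt(583).
Square and sum: Σ |<v, e_j>|^2 = 49/53.
Compute ||v||^2 = v·v = 1.
Deficit = 1 − 49/53 = 4/53 ≥ 0, confirming Bessel's inequality. (The deficit equals ||v − Σ <v,e_j> e_j||^2, the squared distance from v to span{e_j}.)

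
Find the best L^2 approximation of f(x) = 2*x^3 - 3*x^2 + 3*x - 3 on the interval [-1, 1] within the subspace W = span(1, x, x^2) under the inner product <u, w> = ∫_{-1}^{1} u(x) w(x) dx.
g(x) = -3*x^2 + 21*x/5 - 3

The best approximation g ∈ W is the orthogonal projection of f onto W. Writing g = a_0 + a_1 x + a_2 x^2, the coefficients solve the normal equations G · a = b where
  G_{ij} = <φ_i, φ_j> and b_i = <f, φ_i>, with φ_0 = 1, φ_1 = x, φ_2 = x^2.
G =
  [2, 0, 2/3]
  [0, 2/3, 0]
  [2/3, 0, 2/5],
b = (-8, 14/5, -16/5).
Solving gives a_0 = -3, a_1 = 21/5, a_2 = -3, so
  g(x) = -3*x^2 + 21*x/5 - 3.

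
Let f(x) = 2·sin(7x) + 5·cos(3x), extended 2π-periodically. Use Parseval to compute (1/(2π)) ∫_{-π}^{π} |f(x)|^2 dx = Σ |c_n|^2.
Σ |c_n|^2 = 29/2

Expand |f|^2 and use orthogonality of {sin(nx), cos(mx)} on [-π, π]:
  ∫_{-π}^{π} sin(nx)^2 dx = π, ∫ cos(mx)^2 dx = π, and cross terms integrate to 0.
So ∫_{-π}^{π} f(x)^2 dx = 2^2 · π + 5^2 · π = (4 + 25)π.
Divide by 2π: (4 + 25)/2 = 29/2.
By Parseval, this equals Σ |c_n|^2.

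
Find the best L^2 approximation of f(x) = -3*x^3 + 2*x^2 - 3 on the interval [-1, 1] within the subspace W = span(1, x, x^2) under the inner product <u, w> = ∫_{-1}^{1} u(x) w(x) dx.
g(x) = 2*x^2 - 9*x/5 - 3

The best approximation g ∈ W is the orthogonal projection of f onto W. Writing g = a_0 + a_1 x + a_2 x^2, the coefficients solve the normal equations G · a = b where
  G_{ij} = <φ_i, φ_j> and b_i = <f, φ_i>, with φ_0 = 1, φ_1 = x, φ_2 = x^2.
G =
  [2, 0, 2/3]
  [0, 2/3, 0]
  [2/3, 0, 2/5],
b = (-14/3, -6/5, -6/5).
Solving gives a_0 = -3, a_1 = -9/5, a_2 = 2, so
  g(x) = 2*x^2 - 9*x/5 - 3.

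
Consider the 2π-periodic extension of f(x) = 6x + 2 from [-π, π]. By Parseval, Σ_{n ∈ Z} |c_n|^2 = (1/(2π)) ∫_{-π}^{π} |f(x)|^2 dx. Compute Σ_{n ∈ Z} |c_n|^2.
Σ |c_n|^2 = 12π^2 + 4

Expand and integrate term by term over [-π, π]:
  ∫ (6x)^2 dx = 36·(2π^3/3); ∫ 2·6·(2)·x dx = 0 (odd integrand); ∫ 2^2 dx = 4·2π.
So (1/(2π)) ∫_{-π}^{π} (6x + 2)^2 dx = 36π^2/3 + 4 = 12π^2 + 4.
Parseval ⇒ Σ |c_n|^2 = 12π^2 + 4.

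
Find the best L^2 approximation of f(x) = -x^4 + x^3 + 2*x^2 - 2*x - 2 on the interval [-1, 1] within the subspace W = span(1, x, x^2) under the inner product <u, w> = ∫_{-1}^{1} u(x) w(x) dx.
g(x) = 8*x^2/7 - 7*x/5 - 67/35

The best approximation g ∈ W is the orthogonal projection of f onto W. Writing g = a_0 + a_1 x + a_2 x^2, the coefficients solve the normal equations G · a = b where
  G_{ij} = <φ_i, φ_j> and b_i = <f, φ_i>, with φ_0 = 1, φ_1 = x, φ_2 = x^2.
G =
  [2, 0, 2/3]
  [0, 2/3, 0]
  [2/3, 0, 2/5],
b = (-46/15, -14/15, -86/105).
Solving gives a_0 = -67/35, a_1 = -7/5, a_2 = 8/7, so
  g(x) = 8*x^2/7 - 7*x/5 - 67/35.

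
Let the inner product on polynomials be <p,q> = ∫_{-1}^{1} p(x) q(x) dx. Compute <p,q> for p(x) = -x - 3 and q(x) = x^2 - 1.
<p,q> = 4

Expand the product: p(x)·q(x) = -x^3 - 3*x^2 + x + 3.
∫_{-1}^{1} of each monomial x^k gives [2/(k+1) if k even, 0 if k odd]. Integrating term-by-term (or equivalently evaluating the antiderivative F(x) = -x^4/4 - x^3 + x^2/2 + 3*x at the endpoints):
  F(1) − F(−1) = 9/4 − (-7/4) = 4.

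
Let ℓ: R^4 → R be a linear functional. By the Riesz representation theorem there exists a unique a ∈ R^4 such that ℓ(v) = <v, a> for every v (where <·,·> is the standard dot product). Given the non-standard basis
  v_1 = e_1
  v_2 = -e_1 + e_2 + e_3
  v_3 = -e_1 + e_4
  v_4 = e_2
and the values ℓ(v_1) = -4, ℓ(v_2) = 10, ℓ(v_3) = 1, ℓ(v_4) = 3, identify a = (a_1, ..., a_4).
a = (-4, 3, 3, -3)

Write a = (a_1, ..., a_4) in the standard basis. For each basis vector v_i, ℓ(v_i) = <v_i, a> is a linear equation in the a_j's. Collect the n equations into a matrix system V a = ℓ, where row i of V is v_i (expressed in the standard basis). Since V is invertible (lower-triangular with 1s on the diagonal, up to permutation), solve by back-substitution:
  V =
[[1, 0, 0, 0],
 [-1, 1, 1, 0],
 [-1, 0, 0, 1],
 [0, 1, 0, 0]]
  V a = (-4, 10, 1, 3)
Solving gives a = (-4, 3, 3, -3).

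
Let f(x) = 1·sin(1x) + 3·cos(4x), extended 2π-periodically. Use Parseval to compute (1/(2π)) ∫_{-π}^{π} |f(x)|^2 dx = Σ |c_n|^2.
Σ |c_n|^2 = 5

Expand |f|^2 and use orthogonality of {sin(nx), cos(mx)} on [-π, π]:
  ∫_{-π}^{π} sin(nx)^2 dx = π, ∫ cos(mx)^2 dx = π, and cross terms integrate to 0.
So ∫_{-π}^{π} f(x)^2 dx = 1^2 · π + 3^2 · π = (1 + 9)π.
Divide by 2π: (1 + 9)/2 = 5.
By Parseval, this equals Σ |c_n|^2.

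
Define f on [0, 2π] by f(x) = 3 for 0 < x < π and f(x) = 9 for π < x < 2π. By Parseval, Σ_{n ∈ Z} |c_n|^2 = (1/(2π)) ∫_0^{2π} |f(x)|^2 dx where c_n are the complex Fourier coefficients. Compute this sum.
Σ |c_n|^2 = 45

Parseval equates the L^2 energy of f (normalised by 1/(2π)) with the ℓ^2 sum of its Fourier coefficients: (1/(2π)) ∫_0^{2π} |f|^2 = Σ |c_n|^2.
Compute the left side: (1/(2π)) [∫_0^π 3^2 dx + ∫_π^{2π} 9^2 dx] = (1/(2π)) · (9π + 81π) = (9 + 81)/2 = 45.
So Σ_{n ∈ Z} |c_n|^2 = 45.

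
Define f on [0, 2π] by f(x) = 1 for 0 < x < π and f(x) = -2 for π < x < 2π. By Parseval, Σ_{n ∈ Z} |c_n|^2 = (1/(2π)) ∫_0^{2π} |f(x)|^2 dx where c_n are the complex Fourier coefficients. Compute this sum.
Σ |c_n|^2 = 5/2

Parseval equates the L^2 energy of f (normalised by 1/(2π)) with the ℓ^2 sum of its Fourier coefficients: (1/(2π)) ∫_0^{2π} |f|^2 = Σ |c_n|^2.
Compute the left side: (1/(2π)) [∫_0^π 1^2 dx + ∫_π^{2π} (-2)^2 dx] = (1/(2π)) · (1π + 4π) = (1 + 4)/2 = 5/2.
So Σ_{n ∈ Z} |c_n|^2 = 5/2.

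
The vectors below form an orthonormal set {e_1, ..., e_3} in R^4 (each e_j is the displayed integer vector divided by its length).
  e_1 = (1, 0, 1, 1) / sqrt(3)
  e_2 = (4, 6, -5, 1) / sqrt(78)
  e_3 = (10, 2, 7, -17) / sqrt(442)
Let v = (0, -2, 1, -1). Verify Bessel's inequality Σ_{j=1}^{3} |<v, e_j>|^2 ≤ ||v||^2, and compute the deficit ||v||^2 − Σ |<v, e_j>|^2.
Σ |<v, e_j>|^2 = 86/17; ||v||^2 = 6; deficit = 16/17

Write each e_j = u_j / sqrt(<u_j, u_j>) where u_j is the displayed integer vector. Then <v, e_j> = <v, u_j> / sqrt(<u_j, u_j>), so |<v, e_j>|^2 = <v, u_j>^2 / <u_j, u_j>.
Coefficients: <v, e_1> = 0/sqrt(3), <v, e_2> = -18/sqrt(78), <v, e_3> = 20/sqrt(442).
Square and sum: Σ |<v, e_j>|^2 = 86/17.
Compute ||v||^2 = v·v = 6.
Deficit = 6 − 86/17 = 16/17 ≥ 0, confirming Bessel's inequality. (The deficit equals ||v − Σ <v,e_j> e_j||^2, the squared distance from v to span{e_j}.)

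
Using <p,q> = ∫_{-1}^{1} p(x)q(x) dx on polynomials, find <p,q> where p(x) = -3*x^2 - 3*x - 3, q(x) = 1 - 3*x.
<p,q> = -2

Expand the product: p(x)·q(x) = 9*x^3 + 6*x^2 + 6*x - 3.
∫_{-1}^{1} of each monomial x^k gives [2/(k+1) if k even, 0 if k odd]. Integrating term-by-term (or equivalently evaluating the antiderivative F(x) = 9*x^4/4 + 2*x^3 + 3*x^2 - 3*x at the endpoints):
  F(1) − F(−1) = 17/4 − (25/4) = -2.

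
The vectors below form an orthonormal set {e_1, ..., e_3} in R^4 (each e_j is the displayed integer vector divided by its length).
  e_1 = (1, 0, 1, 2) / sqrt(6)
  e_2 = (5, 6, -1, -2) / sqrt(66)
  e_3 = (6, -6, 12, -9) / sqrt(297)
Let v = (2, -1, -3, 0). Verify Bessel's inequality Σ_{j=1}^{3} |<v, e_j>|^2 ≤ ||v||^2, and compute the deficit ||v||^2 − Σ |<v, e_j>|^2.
Σ |<v, e_j>|^2 = 2; ||v||^2 = 14; deficit = 12

Write each e_j = u_j / sqrt(<u_j, u_j>) where u_j is the displayed integer vector. Then <v, e_j> = <v, u_j> / sqrt(<u_j, u_j>), so |<v, e_j>|^2 = <v, u_j>^2 / <u_j, u_j>.
Coefficients: <v, e_1> = -1/sqrt(6), <v, e_2> = 7/sqrt(66), <v, e_3> = -18/sqrt(297).
Square and sum: Σ |<v, e_j>|^2 = 2.
Compute ||v||^2 = v·v = 14.
Deficit = 14 − 2 = 12 ≥ 0, confirming Bessel's inequality. (The deficit equals ||v − Σ <v,e_j> e_j||^2, the squared distance from v to span{e_j}.)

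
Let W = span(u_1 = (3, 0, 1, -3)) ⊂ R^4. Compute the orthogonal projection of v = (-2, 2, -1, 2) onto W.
proj_W(v) = (-39/19, 0, -13/19, 39/19)

Set up U = [u_1 | ... | u_1] ∈ R^(4×1). The projector onto W = col(U) is P = U (U^T U)^(-1) U^T.
Compute U^T U =
  [19],
and U^T v = (-13).
Solve U^T U · c = U^T v for the coefficients: c = (-13/19). The projection is proj_W(v) = U c.
Check: (v - proj_W(v)) · u_1 = 0  (should be 0).
Result: proj_W(v) = (-39/19, 0, -13/19, 39/19).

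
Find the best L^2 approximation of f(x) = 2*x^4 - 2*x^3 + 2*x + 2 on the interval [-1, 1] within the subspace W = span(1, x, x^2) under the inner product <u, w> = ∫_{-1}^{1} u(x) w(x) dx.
g(x) = 12*x^2/7 + 4*x/5 + 64/35

The best approximation g ∈ W is the orthogonal projection of f onto W. Writing g = a_0 + a_1 x + a_2 x^2, the coefficients solve the normal equations G · a = b where
  G_{ij} = <φ_i, φ_j> and b_i = <f, φ_i>, with φ_0 = 1, φ_1 = x, φ_2 = x^2.
G =
  [2, 0, 2/3]
  [0, 2/3, 0]
  [2/3, 0, 2/5],
b = (24/5, 8/15, 40/21).
Solving gives a_0 = 64/35, a_1 = 4/5, a_2 = 12/7, so
  g(x) = 12*x^2/7 + 4*x/5 + 64/35.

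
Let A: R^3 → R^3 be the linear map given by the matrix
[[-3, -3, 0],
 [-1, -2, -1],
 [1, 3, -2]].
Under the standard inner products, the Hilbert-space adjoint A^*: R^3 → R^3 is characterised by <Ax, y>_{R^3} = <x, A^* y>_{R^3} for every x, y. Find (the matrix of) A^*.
A^* = A^T =
[[-3, -1, 1],
 [-3, -2, 3],
 [0, -1, -2]]

For real matrices with standard dot products, the defining identity <Ax, y> = <x, A^* y> gives (Ax)^T y = x^T (A^*) y, i.e. x^T A^T y = x^T (A^*) y. Since this holds for all x, y, we must have A^* = A^T. Therefore
A^* =
[[-3, -1, 1],
 [-3, -2, 3],
 [0, -1, -2]].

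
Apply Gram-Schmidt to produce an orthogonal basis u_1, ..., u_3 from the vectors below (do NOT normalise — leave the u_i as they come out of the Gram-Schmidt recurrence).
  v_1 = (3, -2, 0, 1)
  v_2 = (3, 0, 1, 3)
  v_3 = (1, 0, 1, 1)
Orthogonal basis:
  u_1 = (3, -2, 0, 1)
  u_2 = (3/7, 12/7, 1, 15/7)
  u_3 = (-2/61, -8/61, 36/61, -10/61)

Apply the Gram-Schmidt recurrence
  u_1 = v_1
  u_i = v_i − Σ_{j<i} ((v_i · u_j) / (u_j · u_j)) · u_j.

Step by step this gives:
  u_1 = (3, -2, 0, 1)
  u_2 = (3/7, 12/7, 1, 15/7)
  u_3 = (-2/61, -8/61, 36/61, -10/61)

Orthogonality check:
  u_2 · u_1 = 0 (should be 0)
  u_3 · u_1 = 0 (should be 0)
  u_3 · u_2 = 0 (should be 0)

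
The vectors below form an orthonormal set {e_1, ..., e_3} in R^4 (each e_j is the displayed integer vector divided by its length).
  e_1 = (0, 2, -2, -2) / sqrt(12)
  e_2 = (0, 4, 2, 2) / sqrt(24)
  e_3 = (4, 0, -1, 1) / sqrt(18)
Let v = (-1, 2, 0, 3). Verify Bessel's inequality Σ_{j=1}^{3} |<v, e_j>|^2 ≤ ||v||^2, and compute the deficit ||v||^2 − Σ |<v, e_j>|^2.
Σ |<v, e_j>|^2 = 77/9; ||v||^2 = 14; deficit = 49/9

Write each e_j = u_j / sqrt(<u_j, u_j>) where u_j is the displayed integer vector. Then <v, e_j> = <v, u_j> / sqrt(<u_j, u_j>), so |<v, e_j>|^2 = <v, u_j>^2 / <u_j, u_j>.
Coefficients: <v, e_1> = -2/sqrt(12), <v, e_2> = 14/sqrt(24), <v, e_3> = -1/sqrt(18).
Square and sum: Σ |<v, e_j>|^2 = 77/9.
Compute ||v||^2 = v·v = 14.
Deficit = 14 − 77/9 = 49/9 ≥ 0, confirming Bessel's inequality. (The deficit equals ||v − Σ <v,e_j> e_j||^2, the squared distance from v to span{e_j}.)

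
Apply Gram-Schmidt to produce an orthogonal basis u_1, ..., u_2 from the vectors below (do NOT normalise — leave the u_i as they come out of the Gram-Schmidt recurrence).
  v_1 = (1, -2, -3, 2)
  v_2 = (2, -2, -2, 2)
Orthogonal basis:
  u_1 = (1, -2, -3, 2)
  u_2 = (10/9, -2/9, 2/3, 2/9)

Apply the Gram-Schmidt recurrence
  u_1 = v_1
  u_i = v_i − Σ_{j<i} ((v_i · u_j) / (u_j · u_j)) · u_j.

Step by step this gives:
  u_1 = (1, -2, -3, 2)
  u_2 = (10/9, -2/9, 2/3, 2/9)

Orthogonality check:
  u_2 · u_1 = 0 (should be 0)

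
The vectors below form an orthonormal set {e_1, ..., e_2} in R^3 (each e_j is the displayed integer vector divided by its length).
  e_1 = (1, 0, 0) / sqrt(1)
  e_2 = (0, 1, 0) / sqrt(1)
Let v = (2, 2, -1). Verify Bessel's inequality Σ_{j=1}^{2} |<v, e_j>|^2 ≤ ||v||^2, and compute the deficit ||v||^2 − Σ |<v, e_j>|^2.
Σ |<v, e_j>|^2 = 8; ||v||^2 = 9; deficit = 1

Write each e_j = u_j / sqrt(<u_j, u_j>) where u_j is the displayed integer vector. Then <v, e_j> = <v, u_j> / sqrt(<u_j, u_j>), so |<v, e_j>|^2 = <v, u_j>^2 / <u_j, u_j>.
Coefficients: <v, e_1> = 2/sqrt(1), <v, e_2> = 2/sqrt(1).
Square and sum: Σ |<v, e_j>|^2 = 8.
Compute ||v||^2 = v·v = 9.
Deficit = 9 − 8 = 1 ≥ 0, confirming Bessel's inequality. (The deficit equals ||v − Σ <v,e_j> e_j||^2, the squared distance from v to span{e_j}.)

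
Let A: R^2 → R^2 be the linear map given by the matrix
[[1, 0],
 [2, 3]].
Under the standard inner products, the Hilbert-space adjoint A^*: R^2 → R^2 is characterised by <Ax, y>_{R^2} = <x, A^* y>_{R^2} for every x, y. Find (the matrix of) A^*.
A^* = A^T =
[[1, 2],
 [0, 3]]

For real matrices with standard dot products, the defining identity <Ax, y> = <x, A^* y> gives (Ax)^T y = x^T (A^*) y, i.e. x^T A^T y = x^T (A^*) y. Since this holds for all x, y, we must have A^* = A^T. Therefore
A^* =
[[1, 2],
 [0, 3]].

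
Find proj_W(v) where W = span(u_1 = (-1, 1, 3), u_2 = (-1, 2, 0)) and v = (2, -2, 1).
proj_W(v) = (25/23, -113/46, 39/46)

Set up U = [u_1 | ... | u_2] ∈ R^(3×2). The projector onto W = col(U) is P = U (U^T U)^(-1) U^T.
Compute U^T U =
  [11, 3]
  [3, 5],
and U^T v = (-1, -6).
Solve U^T U · c = U^T v for the coefficients: c = (13/46, -63/46). The projection is proj_W(v) = U c.
Check: (v - proj_W(v)) · u_1 = 0  (should be 0).
Check: (v - proj_W(v)) · u_2 = 0  (should be 0).
Result: proj_W(v) = (25/23, -113/46, 39/46).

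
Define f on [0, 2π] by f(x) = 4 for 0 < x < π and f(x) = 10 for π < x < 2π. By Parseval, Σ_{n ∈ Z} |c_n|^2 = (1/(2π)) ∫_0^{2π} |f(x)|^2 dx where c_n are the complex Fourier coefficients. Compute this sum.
Σ |c_n|^2 = 58

Parseval equates the L^2 energy of f (normalised by 1/(2π)) with the ℓ^2 sum of its Fourier coefficients: (1/(2π)) ∫_0^{2π} |f|^2 = Σ |c_n|^2.
Compute the left side: (1/(2π)) [∫_0^π 4^2 dx + ∫_π^{2π} 10^2 dx] = (1/(2π)) · (16π + 100π) = (16 + 100)/2 = 58.
So Σ_{n ∈ Z} |c_n|^2 = 58.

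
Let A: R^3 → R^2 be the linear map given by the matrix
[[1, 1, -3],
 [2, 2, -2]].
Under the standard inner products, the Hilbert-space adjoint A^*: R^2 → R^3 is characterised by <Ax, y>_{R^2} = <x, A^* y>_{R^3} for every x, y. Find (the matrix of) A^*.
A^* = A^T =
[[1, 2],
 [1, 2],
 [-3, -2]]

For real matrices with standard dot products, the defining identity <Ax, y> = <x, A^* y> gives (Ax)^T y = x^T (A^*) y, i.e. x^T A^T y = x^T (A^*) y. Since this holds for all x, y, we must have A^* = A^T. Therefore
A^* =
[[1, 2],
 [1, 2],
 [-3, -2]].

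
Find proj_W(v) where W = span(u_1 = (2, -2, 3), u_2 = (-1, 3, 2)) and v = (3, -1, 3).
proj_W(v) = (17/9, -187/117, 391/117)

Set up U = [u_1 | ... | u_2] ∈ R^(3×2). The projector onto W = col(U) is P = U (U^T U)^(-1) U^T.
Compute U^T U =
  [17, -2]
  [-2, 14],
and U^T v = (17, 0).
Solve U^T U · c = U^T v for the coefficients: c = (119/117, 17/117). The projection is proj_W(v) = U c.
Check: (v - proj_W(v)) · u_1 = 0  (should be 0).
Check: (v - proj_W(v)) · u_2 = 0  (should be 0).
Result: proj_W(v) = (17/9, -187/117, 391/117).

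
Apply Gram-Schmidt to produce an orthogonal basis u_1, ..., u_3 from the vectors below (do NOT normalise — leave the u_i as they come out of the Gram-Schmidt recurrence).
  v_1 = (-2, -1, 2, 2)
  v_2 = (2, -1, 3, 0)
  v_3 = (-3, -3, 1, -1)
Orthogonal basis:
  u_1 = (-2, -1, 2, 2)
  u_2 = (32/13, -10/13, 33/13, -6/13)
  u_3 = (-213/173, -420/173, 2/173, -425/173)

Apply the Gram-Schmidt recurrence
  u_1 = v_1
  u_i = v_i − Σ_{j<i} ((v_i · u_j) / (u_j · u_j)) · u_j.

Step by step this gives:
  u_1 = (-2, -1, 2, 2)
  u_2 = (32/13, -10/13, 33/13, -6/13)
  u_3 = (-213/173, -420/173, 2/173, -425/173)

Orthogonality check:
  u_2 · u_1 = 0 (should be 0)
  u_3 · u_1 = 0 (should be 0)
  u_3 · u_2 = 0 (should be 0)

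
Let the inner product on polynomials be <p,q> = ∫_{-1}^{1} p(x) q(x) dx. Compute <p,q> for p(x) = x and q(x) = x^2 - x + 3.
<p,q> = -2/3

Expand the product: p(x)·q(x) = x^3 - x^2 + 3*x.
∫_{-1}^{1} of each monomial x^k gives [2/(k+1) if k even, 0 if k odd]. Integrating term-by-term (or equivalently evaluating the antiderivative F(x) = x^4/4 - x^3/3 + 3*x^2/2 at the endpoints):
  F(1) − F(−1) = 17/12 − (25/12) = -2/3.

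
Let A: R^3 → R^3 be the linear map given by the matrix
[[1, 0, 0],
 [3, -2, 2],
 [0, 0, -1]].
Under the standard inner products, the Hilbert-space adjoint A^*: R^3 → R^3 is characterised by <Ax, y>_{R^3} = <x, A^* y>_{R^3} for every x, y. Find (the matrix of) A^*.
A^* = A^T =
[[1, 3, 0],
 [0, -2, 0],
 [0, 2, -1]]

For real matrices with standard dot products, the defining identity <Ax, y> = <x, A^* y> gives (Ax)^T y = x^T (A^*) y, i.e. x^T A^T y = x^T (A^*) y. Since this holds for all x, y, we must have A^* = A^T. Therefore
A^* =
[[1, 3, 0],
 [0, -2, 0],
 [0, 2, -1]].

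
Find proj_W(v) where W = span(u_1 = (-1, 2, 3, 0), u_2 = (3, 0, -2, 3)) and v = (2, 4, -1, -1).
proj_W(v) = (180/227, 222/227, 139/227, 291/227)

Set up U = [u_1 | ... | u_2] ∈ R^(4×2). The projector onto W = col(U) is P = U (U^T U)^(-1) U^T.
Compute U^T U =
  [14, -9]
  [-9, 22],
and U^T v = (3, 5).
Solve U^T U · c = U^T v for the coefficients: c = (111/227, 97/227). The projection is proj_W(v) = U c.
Check: (v - proj_W(v)) · u_1 = 0  (should be 0).
Check: (v - proj_W(v)) · u_2 = 0  (should be 0).
Result: proj_W(v) = (180/227, 222/227, 139/227, 291/227).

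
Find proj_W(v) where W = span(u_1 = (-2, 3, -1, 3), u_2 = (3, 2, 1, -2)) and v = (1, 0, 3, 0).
proj_W(v) = (81/73, 62/365, 151/365, -70/73)

Set up U = [u_1 | ... | u_2] ∈ R^(4×2). The projector onto W = col(U) is P = U (U^T U)^(-1) U^T.
Compute U^T U =
  [23, -7]
  [-7, 18],
and U^T v = (-5, 6).
Solve U^T U · c = U^T v for the coefficients: c = (-48/365, 103/365). The projection is proj_W(v) = U c.
Check: (v - proj_W(v)) · u_1 = 0  (should be 0).
Check: (v - proj_W(v)) · u_2 = 0  (should be 0).
Result: proj_W(v) = (81/73, 62/365, 151/365, -70/73).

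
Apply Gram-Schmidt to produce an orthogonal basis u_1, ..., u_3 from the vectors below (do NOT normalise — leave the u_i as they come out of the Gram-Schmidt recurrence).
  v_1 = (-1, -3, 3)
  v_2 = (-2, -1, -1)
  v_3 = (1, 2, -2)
Orthogonal basis:
  u_1 = (-1, -3, 3)
  u_2 = (-36/19, -13/19, -25/19)
  u_3 = (6/55, -7/55, -1/11)

Apply the Gram-Schmidt recurrence
  u_1 = v_1
  u_i = v_i − Σ_{j<i} ((v_i · u_j) / (u_j · u_j)) · u_j.

Step by step this gives:
  u_1 = (-1, -3, 3)
  u_2 = (-36/19, -13/19, -25/19)
  u_3 = (6/55, -7/55, -1/11)

Orthogonality check:
  u_2 · u_1 = 0 (should be 0)
  u_3 · u_1 = 0 (should be 0)
  u_3 · u_2 = 0 (should be 0)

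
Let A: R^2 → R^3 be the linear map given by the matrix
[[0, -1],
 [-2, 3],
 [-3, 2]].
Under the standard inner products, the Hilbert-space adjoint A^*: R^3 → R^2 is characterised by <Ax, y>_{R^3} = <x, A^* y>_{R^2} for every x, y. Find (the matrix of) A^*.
A^* = A^T =
[[0, -2, -3],
 [-1, 3, 2]]

For real matrices with standard dot products, the defining identity <Ax, y> = <x, A^* y> gives (Ax)^T y = x^T (A^*) y, i.e. x^T A^T y = x^T (A^*) y. Since this holds for all x, y, we must have A^* = A^T. Therefore
A^* =
[[0, -2, -3],
 [-1, 3, 2]].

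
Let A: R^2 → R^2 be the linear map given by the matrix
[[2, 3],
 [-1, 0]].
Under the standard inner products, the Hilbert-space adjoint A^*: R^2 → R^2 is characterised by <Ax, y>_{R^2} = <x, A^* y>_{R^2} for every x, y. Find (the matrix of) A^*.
A^* = A^T =
[[2, -1],
 [3, 0]]

For real matrices with standard dot products, the defining identity <Ax, y> = <x, A^* y> gives (Ax)^T y = x^T (A^*) y, i.e. x^T A^T y = x^T (A^*) y. Since this holds for all x, y, we must have A^* = A^T. Therefore
A^* =
[[2, -1],
 [3, 0]].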